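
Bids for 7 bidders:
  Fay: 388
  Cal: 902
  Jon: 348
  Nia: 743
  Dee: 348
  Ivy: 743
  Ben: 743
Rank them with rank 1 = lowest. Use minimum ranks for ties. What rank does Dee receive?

Sorted (ascending): 348, 348, 388, 743, 743, 743, 902
The 2 values of 348 occupy positions 1–2 → each gets rank 1.
The 3 values of 743 occupy positions 4–6 → each gets rank 4.
Dee has value 348 → rank 1.

1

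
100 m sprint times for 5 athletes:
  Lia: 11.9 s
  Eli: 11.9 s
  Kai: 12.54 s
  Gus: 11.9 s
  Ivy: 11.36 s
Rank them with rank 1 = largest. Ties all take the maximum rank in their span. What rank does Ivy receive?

Sorted (descending): 12.54, 11.9, 11.9, 11.9, 11.36
The 3 values of 11.9 occupy positions 2–4 → each gets rank 4.
Ivy has value 11.36 s → rank 5.

5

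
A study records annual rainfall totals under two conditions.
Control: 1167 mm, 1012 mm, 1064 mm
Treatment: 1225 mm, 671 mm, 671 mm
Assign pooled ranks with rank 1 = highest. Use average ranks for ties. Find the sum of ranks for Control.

Sorted (descending): 1225, 1167, 1064, 1012, 671, 671
The 2 values of 671 occupy positions 5–6 → average rank (5+6)/2 = 5.5.
Control values → pooled ranks: 1167→2, 1012→4, 1064→3
Rank sum = 2 + 4 + 3 = 9

9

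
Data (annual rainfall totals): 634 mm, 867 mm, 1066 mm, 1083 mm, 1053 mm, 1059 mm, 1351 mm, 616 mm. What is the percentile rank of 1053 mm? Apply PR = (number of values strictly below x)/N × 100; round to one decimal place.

37.5

N = 8.
Strictly below 1053: 3. Equal to 1053: 1.
PR = 3/8 × 100 = 37.5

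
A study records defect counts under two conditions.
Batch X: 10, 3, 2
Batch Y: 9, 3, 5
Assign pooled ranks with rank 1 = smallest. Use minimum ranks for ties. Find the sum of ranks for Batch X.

9

Sorted (ascending): 2, 3, 3, 5, 9, 10
The 2 values of 3 occupy positions 2–3 → each gets rank 2.
Batch X values → pooled ranks: 10→6, 3→2, 2→1
Rank sum = 6 + 2 + 1 = 9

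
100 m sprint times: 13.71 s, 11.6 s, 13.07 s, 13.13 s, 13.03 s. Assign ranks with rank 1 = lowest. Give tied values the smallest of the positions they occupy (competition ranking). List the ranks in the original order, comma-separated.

5, 1, 3, 4, 2

Sorted (ascending): 11.6, 13.03, 13.07, 13.13, 13.71
No ties — each value takes its position as its rank.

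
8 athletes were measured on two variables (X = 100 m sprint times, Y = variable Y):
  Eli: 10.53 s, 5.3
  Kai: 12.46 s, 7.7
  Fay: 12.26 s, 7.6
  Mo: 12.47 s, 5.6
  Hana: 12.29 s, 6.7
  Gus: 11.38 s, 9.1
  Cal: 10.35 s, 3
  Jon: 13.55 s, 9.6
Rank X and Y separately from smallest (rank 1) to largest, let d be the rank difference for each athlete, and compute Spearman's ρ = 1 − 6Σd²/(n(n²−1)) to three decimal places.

0.595

Ranks of variable 1: 2, 6, 4, 7, 5, 3, 1, 8
Ranks of variable 2: 2, 6, 5, 3, 4, 7, 1, 8
d = r₁ − r₂: 0, 0, -1, 4, 1, -4, 0, 0
d²: 0, 0, 1, 16, 1, 16, 0, 0; Σd² = 34
ρ = 1 − 6·34/(8·63) = 1 − 204/504 = 0.595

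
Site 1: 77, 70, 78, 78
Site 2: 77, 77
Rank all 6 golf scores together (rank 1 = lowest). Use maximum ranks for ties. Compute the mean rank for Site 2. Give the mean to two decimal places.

4.00

Sorted (ascending): 70, 77, 77, 77, 78, 78
The 3 values of 77 occupy positions 2–4 → each gets rank 4.
The 2 values of 78 occupy positions 5–6 → each gets rank 6.
Site 2 values → pooled ranks: 77→4, 77→4
Mean rank = (4 + 4) / 2 = 4.00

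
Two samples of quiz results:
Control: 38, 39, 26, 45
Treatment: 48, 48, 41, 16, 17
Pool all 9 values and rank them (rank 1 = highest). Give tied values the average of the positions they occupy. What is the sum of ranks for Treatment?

24

Sorted (descending): 48, 48, 45, 41, 39, 38, 26, 17, 16
The 2 values of 48 occupy positions 1–2 → average rank (1+2)/2 = 1.5.
Treatment values → pooled ranks: 48→1.5, 48→1.5, 41→4, 16→9, 17→8
Rank sum = 1.5 + 1.5 + 4 + 9 + 8 = 24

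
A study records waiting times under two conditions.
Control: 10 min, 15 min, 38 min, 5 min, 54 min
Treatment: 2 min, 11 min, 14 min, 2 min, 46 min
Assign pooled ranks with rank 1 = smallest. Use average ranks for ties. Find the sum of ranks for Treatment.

Sorted (ascending): 2, 2, 5, 10, 11, 14, 15, 38, 46, 54
The 2 values of 2 occupy positions 1–2 → average rank (1+2)/2 = 1.5.
Treatment values → pooled ranks: 2→1.5, 11→5, 14→6, 2→1.5, 46→9
Rank sum = 1.5 + 5 + 6 + 1.5 + 9 = 23

23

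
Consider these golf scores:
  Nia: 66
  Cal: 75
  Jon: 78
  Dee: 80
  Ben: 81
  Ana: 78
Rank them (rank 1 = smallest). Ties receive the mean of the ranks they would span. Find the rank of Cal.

Sorted (ascending): 66, 75, 78, 78, 80, 81
The 2 values of 78 occupy positions 3–4 → average rank (3+4)/2 = 3.5.
Cal has value 75 → rank 2.

2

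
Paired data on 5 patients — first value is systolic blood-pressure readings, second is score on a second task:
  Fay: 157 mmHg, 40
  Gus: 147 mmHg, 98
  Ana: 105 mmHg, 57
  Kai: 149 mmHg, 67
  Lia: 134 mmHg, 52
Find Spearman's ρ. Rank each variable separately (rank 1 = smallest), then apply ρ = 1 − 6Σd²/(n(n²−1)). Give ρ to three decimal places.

Ranks of variable 1: 5, 3, 1, 4, 2
Ranks of variable 2: 1, 5, 3, 4, 2
d = r₁ − r₂: 4, -2, -2, 0, 0
d²: 16, 4, 4, 0, 0; Σd² = 24
ρ = 1 − 6·24/(5·24) = 1 − 144/120 = -0.200

-0.200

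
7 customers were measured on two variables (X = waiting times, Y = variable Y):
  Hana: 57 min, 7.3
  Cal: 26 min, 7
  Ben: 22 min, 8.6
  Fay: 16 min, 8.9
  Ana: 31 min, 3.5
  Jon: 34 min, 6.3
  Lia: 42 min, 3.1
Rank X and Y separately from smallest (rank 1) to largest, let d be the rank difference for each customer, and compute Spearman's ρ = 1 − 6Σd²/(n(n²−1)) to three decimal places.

Ranks of variable 1: 7, 3, 2, 1, 4, 5, 6
Ranks of variable 2: 5, 4, 6, 7, 2, 3, 1
d = r₁ − r₂: 2, -1, -4, -6, 2, 2, 5
d²: 4, 1, 16, 36, 4, 4, 25; Σd² = 90
ρ = 1 − 6·90/(7·48) = 1 − 540/336 = -0.607

-0.607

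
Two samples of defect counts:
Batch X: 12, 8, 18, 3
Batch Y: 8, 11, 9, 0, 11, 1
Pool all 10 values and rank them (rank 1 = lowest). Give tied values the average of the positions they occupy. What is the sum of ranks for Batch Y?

28.5

Sorted (ascending): 0, 1, 3, 8, 8, 9, 11, 11, 12, 18
The 2 values of 8 occupy positions 4–5 → average rank (4+5)/2 = 4.5.
The 2 values of 11 occupy positions 7–8 → average rank (7+8)/2 = 7.5.
Batch Y values → pooled ranks: 8→4.5, 11→7.5, 9→6, 0→1, 11→7.5, 1→2
Rank sum = 4.5 + 7.5 + 6 + 1 + 7.5 + 2 = 28.5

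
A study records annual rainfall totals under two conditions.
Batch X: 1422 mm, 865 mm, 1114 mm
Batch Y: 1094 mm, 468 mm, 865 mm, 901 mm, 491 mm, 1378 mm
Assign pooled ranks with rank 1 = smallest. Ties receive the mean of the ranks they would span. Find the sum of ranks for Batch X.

19.5

Sorted (ascending): 468, 491, 865, 865, 901, 1094, 1114, 1378, 1422
The 2 values of 865 occupy positions 3–4 → average rank (3+4)/2 = 3.5.
Batch X values → pooled ranks: 1422→9, 865→3.5, 1114→7
Rank sum = 9 + 3.5 + 7 = 19.5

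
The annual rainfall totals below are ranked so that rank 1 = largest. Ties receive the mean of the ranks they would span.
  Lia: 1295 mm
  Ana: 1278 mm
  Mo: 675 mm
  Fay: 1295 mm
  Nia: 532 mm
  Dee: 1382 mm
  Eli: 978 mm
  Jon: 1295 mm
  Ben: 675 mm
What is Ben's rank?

Sorted (descending): 1382, 1295, 1295, 1295, 1278, 978, 675, 675, 532
The 3 values of 1295 occupy positions 2–4 → average rank 3.
The 2 values of 675 occupy positions 7–8 → average rank (7+8)/2 = 7.5.
Ben has value 675 mm → rank 7.5.

7.5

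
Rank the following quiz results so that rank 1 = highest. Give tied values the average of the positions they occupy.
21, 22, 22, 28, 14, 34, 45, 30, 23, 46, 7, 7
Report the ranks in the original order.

9, 7.5, 7.5, 5, 10, 3, 2, 4, 6, 1, 11.5, 11.5

Sorted (descending): 46, 45, 34, 30, 28, 23, 22, 22, 21, 14, 7, 7
The 2 values of 22 occupy positions 7–8 → average rank (7+8)/2 = 7.5.
The 2 values of 7 occupy positions 11–12 → average rank (11+12)/2 = 11.5.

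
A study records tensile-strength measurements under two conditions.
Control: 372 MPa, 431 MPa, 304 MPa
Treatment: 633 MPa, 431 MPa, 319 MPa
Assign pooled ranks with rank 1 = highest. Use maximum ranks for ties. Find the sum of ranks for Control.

Sorted (descending): 633, 431, 431, 372, 319, 304
The 2 values of 431 occupy positions 2–3 → each gets rank 3.
Control values → pooled ranks: 372→4, 431→3, 304→6
Rank sum = 4 + 3 + 6 = 13

13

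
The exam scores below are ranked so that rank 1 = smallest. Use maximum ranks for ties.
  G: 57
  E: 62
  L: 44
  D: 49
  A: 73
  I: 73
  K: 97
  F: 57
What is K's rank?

Sorted (ascending): 44, 49, 57, 57, 62, 73, 73, 97
The 2 values of 57 occupy positions 3–4 → each gets rank 4.
The 2 values of 73 occupy positions 6–7 → each gets rank 7.
K has value 97 → rank 8.

8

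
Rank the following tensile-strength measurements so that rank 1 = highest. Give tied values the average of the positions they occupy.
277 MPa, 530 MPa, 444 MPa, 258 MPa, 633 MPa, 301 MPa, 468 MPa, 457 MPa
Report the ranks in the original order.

7, 2, 5, 8, 1, 6, 3, 4

Sorted (descending): 633, 530, 468, 457, 444, 301, 277, 258
No ties — each value takes its position as its rank.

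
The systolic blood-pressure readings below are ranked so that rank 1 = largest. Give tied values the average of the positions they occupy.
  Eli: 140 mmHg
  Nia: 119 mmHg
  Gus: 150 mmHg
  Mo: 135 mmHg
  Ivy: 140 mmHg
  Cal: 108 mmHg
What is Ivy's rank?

2.5

Sorted (descending): 150, 140, 140, 135, 119, 108
The 2 values of 140 occupy positions 2–3 → average rank (2+3)/2 = 2.5.
Ivy has value 140 mmHg → rank 2.5.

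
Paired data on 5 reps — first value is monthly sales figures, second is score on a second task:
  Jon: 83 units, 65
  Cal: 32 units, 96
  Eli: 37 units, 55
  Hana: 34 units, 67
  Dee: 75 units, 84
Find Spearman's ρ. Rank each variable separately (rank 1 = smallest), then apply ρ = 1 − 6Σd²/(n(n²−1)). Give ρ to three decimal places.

-0.500

Ranks of variable 1: 5, 1, 3, 2, 4
Ranks of variable 2: 2, 5, 1, 3, 4
d = r₁ − r₂: 3, -4, 2, -1, 0
d²: 9, 16, 4, 1, 0; Σd² = 30
ρ = 1 − 6·30/(5·24) = 1 − 180/120 = -0.500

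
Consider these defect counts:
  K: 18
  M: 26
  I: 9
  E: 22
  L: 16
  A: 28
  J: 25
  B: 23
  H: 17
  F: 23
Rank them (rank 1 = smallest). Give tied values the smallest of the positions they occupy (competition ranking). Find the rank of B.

Sorted (ascending): 9, 16, 17, 18, 22, 23, 23, 25, 26, 28
The 2 values of 23 occupy positions 6–7 → each gets rank 6.
B has value 23 → rank 6.

6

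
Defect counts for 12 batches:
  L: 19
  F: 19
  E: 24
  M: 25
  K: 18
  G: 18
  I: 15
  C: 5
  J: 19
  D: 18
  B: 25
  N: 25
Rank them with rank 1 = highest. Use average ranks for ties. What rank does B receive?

2

Sorted (descending): 25, 25, 25, 24, 19, 19, 19, 18, 18, 18, 15, 5
The 3 values of 25 occupy positions 1–3 → average rank 2.
The 3 values of 19 occupy positions 5–7 → average rank 6.
The 3 values of 18 occupy positions 8–10 → average rank 9.
B has value 25 → rank 2.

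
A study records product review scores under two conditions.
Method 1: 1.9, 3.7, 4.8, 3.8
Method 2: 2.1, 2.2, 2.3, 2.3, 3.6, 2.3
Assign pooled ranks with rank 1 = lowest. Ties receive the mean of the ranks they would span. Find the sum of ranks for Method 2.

27

Sorted (ascending): 1.9, 2.1, 2.2, 2.3, 2.3, 2.3, 3.6, 3.7, 3.8, 4.8
The 3 values of 2.3 occupy positions 4–6 → average rank 5.
Method 2 values → pooled ranks: 2.1→2, 2.2→3, 2.3→5, 2.3→5, 3.6→7, 2.3→5
Rank sum = 2 + 3 + 5 + 5 + 7 + 5 = 27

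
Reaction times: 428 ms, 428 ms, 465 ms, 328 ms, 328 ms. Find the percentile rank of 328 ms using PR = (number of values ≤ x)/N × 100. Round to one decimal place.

N = 5.
Strictly below 328: 0. Equal to 328: 2.
PR = 2/5 × 100 = 40.0

40.0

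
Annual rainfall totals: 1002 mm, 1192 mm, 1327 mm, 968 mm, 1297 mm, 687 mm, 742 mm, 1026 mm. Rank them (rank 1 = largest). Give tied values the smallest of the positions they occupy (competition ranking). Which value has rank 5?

1002

Sorted (descending): 1327, 1297, 1192, 1026, 1002, 968, 742, 687
No ties — each value takes its position as its rank.
Rank 5 → value 1002.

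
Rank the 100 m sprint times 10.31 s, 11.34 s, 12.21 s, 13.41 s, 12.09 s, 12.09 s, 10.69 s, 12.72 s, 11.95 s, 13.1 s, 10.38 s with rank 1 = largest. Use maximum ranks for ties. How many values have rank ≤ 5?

Sorted (descending): 13.41, 13.1, 12.72, 12.21, 12.09, 12.09, 11.95, 11.34, 10.69, 10.38, 10.31
The 2 values of 12.09 occupy positions 5–6 → each gets rank 6.
Ranks ≤ 5: {1, 2, 3, 4} → 4 values.

4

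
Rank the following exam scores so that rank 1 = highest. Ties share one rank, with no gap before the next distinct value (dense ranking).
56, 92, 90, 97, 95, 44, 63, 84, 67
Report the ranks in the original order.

8, 3, 4, 1, 2, 9, 7, 5, 6

Sorted (descending): 97, 95, 92, 90, 84, 67, 63, 56, 44
No ties — each value takes its position as its rank.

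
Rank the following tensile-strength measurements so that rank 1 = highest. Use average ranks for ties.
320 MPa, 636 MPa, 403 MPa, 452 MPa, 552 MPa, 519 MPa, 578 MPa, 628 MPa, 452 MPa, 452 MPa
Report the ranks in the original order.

Sorted (descending): 636, 628, 578, 552, 519, 452, 452, 452, 403, 320
The 3 values of 452 occupy positions 6–8 → average rank 7.

10, 1, 9, 7, 4, 5, 3, 2, 7, 7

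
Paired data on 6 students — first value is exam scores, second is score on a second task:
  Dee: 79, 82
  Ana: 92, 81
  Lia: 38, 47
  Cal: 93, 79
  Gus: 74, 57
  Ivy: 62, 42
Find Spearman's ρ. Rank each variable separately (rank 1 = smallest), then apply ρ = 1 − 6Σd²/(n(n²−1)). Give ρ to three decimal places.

0.714

Ranks of variable 1: 4, 5, 1, 6, 3, 2
Ranks of variable 2: 6, 5, 2, 4, 3, 1
d = r₁ − r₂: -2, 0, -1, 2, 0, 1
d²: 4, 0, 1, 4, 0, 1; Σd² = 10
ρ = 1 − 6·10/(6·35) = 1 − 60/210 = 0.714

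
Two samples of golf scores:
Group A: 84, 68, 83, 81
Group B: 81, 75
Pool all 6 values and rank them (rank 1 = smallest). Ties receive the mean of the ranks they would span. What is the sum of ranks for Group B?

Sorted (ascending): 68, 75, 81, 81, 83, 84
The 2 values of 81 occupy positions 3–4 → average rank (3+4)/2 = 3.5.
Group B values → pooled ranks: 81→3.5, 75→2
Rank sum = 3.5 + 2 = 5.5

5.5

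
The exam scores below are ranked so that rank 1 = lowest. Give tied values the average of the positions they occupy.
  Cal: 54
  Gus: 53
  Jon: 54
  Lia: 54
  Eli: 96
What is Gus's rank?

Sorted (ascending): 53, 54, 54, 54, 96
The 3 values of 54 occupy positions 2–4 → average rank 3.
Gus has value 53 → rank 1.

1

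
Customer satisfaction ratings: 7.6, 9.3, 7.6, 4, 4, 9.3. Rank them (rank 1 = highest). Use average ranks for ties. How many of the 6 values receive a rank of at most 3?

2

Sorted (descending): 9.3, 9.3, 7.6, 7.6, 4, 4
The 2 values of 9.3 occupy positions 1–2 → average rank (1+2)/2 = 1.5.
The 2 values of 7.6 occupy positions 3–4 → average rank (3+4)/2 = 3.5.
The 2 values of 4 occupy positions 5–6 → average rank (5+6)/2 = 5.5.
Ranks ≤ 3: {1.5, 1.5} → 2 values.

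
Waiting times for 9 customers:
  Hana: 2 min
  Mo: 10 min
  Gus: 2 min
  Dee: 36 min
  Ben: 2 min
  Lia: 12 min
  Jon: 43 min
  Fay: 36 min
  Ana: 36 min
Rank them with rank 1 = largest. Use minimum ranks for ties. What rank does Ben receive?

Sorted (descending): 43, 36, 36, 36, 12, 10, 2, 2, 2
The 3 values of 36 occupy positions 2–4 → each gets rank 2.
The 3 values of 2 occupy positions 7–9 → each gets rank 7.
Ben has value 2 min → rank 7.

7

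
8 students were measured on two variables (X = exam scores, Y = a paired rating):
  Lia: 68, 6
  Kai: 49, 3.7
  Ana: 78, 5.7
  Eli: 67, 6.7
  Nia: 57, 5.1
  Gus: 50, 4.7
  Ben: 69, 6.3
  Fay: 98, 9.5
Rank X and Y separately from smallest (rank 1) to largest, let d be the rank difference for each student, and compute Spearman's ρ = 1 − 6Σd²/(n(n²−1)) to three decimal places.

0.786

Ranks of variable 1: 5, 1, 7, 4, 3, 2, 6, 8
Ranks of variable 2: 5, 1, 4, 7, 3, 2, 6, 8
d = r₁ − r₂: 0, 0, 3, -3, 0, 0, 0, 0
d²: 0, 0, 9, 9, 0, 0, 0, 0; Σd² = 18
ρ = 1 − 6·18/(8·63) = 1 − 108/504 = 0.786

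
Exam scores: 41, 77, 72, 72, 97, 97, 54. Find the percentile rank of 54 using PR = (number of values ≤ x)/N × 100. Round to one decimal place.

N = 7.
Strictly below 54: 1. Equal to 54: 1.
PR = 2/7 × 100 = 28.6

28.6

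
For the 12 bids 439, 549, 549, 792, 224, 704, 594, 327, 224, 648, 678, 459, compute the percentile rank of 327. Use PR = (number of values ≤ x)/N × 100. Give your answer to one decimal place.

25.0

N = 12.
Strictly below 327: 2. Equal to 327: 1.
PR = 3/12 × 100 = 25.0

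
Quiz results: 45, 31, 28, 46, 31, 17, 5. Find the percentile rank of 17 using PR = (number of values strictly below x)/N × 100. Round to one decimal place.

N = 7.
Strictly below 17: 1. Equal to 17: 1.
PR = 1/7 × 100 = 14.3

14.3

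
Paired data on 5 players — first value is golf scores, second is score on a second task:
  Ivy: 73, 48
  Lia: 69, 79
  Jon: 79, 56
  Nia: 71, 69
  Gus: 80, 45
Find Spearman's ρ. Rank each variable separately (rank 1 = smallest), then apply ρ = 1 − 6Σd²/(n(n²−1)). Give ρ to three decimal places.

Ranks of variable 1: 3, 1, 4, 2, 5
Ranks of variable 2: 2, 5, 3, 4, 1
d = r₁ − r₂: 1, -4, 1, -2, 4
d²: 1, 16, 1, 4, 16; Σd² = 38
ρ = 1 − 6·38/(5·24) = 1 − 228/120 = -0.900

-0.900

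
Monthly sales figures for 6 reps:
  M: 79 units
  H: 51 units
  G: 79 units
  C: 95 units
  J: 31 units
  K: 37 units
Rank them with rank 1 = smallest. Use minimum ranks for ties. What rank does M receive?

4

Sorted (ascending): 31, 37, 51, 79, 79, 95
The 2 values of 79 occupy positions 4–5 → each gets rank 4.
M has value 79 units → rank 4.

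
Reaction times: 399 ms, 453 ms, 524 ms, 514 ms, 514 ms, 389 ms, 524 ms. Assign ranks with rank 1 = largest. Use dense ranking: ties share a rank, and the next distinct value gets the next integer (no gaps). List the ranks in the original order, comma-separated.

Sorted (descending): 524, 524, 514, 514, 453, 399, 389
The 2 values of 524 share dense rank 1.
The 2 values of 514 share dense rank 2.
Remaining distinct values take the next consecutive integers.

4, 3, 1, 2, 2, 5, 1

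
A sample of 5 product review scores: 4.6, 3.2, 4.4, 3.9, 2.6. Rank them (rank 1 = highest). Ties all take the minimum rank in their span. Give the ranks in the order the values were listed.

Sorted (descending): 4.6, 4.4, 3.9, 3.2, 2.6
No ties — each value takes its position as its rank.

1, 4, 2, 3, 5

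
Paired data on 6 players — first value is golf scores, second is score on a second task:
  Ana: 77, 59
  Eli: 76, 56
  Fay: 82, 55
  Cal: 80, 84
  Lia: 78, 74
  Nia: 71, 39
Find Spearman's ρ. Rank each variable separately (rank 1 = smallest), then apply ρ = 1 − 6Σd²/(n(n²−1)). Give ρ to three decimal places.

0.429

Ranks of variable 1: 3, 2, 6, 5, 4, 1
Ranks of variable 2: 4, 3, 2, 6, 5, 1
d = r₁ − r₂: -1, -1, 4, -1, -1, 0
d²: 1, 1, 16, 1, 1, 0; Σd² = 20
ρ = 1 − 6·20/(6·35) = 1 − 120/210 = 0.429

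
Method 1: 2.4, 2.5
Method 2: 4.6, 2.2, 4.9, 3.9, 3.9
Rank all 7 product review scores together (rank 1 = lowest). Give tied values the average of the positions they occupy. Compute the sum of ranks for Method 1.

5

Sorted (ascending): 2.2, 2.4, 2.5, 3.9, 3.9, 4.6, 4.9
The 2 values of 3.9 occupy positions 4–5 → average rank (4+5)/2 = 4.5.
Method 1 values → pooled ranks: 2.4→2, 2.5→3
Rank sum = 2 + 3 = 5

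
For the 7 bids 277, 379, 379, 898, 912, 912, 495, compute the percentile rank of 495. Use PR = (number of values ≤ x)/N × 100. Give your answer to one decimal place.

57.1

N = 7.
Strictly below 495: 3. Equal to 495: 1.
PR = 4/7 × 100 = 57.1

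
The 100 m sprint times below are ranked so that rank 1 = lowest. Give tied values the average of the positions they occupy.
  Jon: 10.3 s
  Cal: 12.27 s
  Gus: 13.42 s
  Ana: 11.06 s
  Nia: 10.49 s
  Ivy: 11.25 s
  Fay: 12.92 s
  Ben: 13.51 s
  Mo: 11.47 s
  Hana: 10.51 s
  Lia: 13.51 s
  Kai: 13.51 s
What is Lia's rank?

Sorted (ascending): 10.3, 10.49, 10.51, 11.06, 11.25, 11.47, 12.27, 12.92, 13.42, 13.51, 13.51, 13.51
The 3 values of 13.51 occupy positions 10–12 → average rank 11.
Lia has value 13.51 s → rank 11.

11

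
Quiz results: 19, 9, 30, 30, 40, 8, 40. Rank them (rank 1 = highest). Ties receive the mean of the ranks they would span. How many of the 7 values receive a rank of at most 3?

Sorted (descending): 40, 40, 30, 30, 19, 9, 8
The 2 values of 40 occupy positions 1–2 → average rank (1+2)/2 = 1.5.
The 2 values of 30 occupy positions 3–4 → average rank (3+4)/2 = 3.5.
Ranks ≤ 3: {1.5, 1.5} → 2 values.

2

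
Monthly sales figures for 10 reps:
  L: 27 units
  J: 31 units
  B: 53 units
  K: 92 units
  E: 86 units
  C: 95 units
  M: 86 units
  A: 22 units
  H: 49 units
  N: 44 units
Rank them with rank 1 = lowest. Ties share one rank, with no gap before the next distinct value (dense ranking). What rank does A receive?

1

Sorted (ascending): 22, 27, 31, 44, 49, 53, 86, 86, 92, 95
The 2 values of 86 share dense rank 7.
Remaining distinct values take the next consecutive integers.
A has value 22 units → rank 1.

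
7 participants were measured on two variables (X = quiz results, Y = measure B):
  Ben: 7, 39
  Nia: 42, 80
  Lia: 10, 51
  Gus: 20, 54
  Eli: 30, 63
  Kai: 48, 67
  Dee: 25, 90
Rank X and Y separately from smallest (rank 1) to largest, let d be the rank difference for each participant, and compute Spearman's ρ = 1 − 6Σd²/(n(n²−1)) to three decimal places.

0.750

Ranks of variable 1: 1, 6, 2, 3, 5, 7, 4
Ranks of variable 2: 1, 6, 2, 3, 4, 5, 7
d = r₁ − r₂: 0, 0, 0, 0, 1, 2, -3
d²: 0, 0, 0, 0, 1, 4, 9; Σd² = 14
ρ = 1 − 6·14/(7·48) = 1 − 84/336 = 0.750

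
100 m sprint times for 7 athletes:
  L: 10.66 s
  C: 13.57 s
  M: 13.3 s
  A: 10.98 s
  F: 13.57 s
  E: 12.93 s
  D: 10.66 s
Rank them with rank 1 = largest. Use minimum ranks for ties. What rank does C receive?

1

Sorted (descending): 13.57, 13.57, 13.3, 12.93, 10.98, 10.66, 10.66
The 2 values of 13.57 occupy positions 1–2 → each gets rank 1.
The 2 values of 10.66 occupy positions 6–7 → each gets rank 6.
C has value 13.57 s → rank 1.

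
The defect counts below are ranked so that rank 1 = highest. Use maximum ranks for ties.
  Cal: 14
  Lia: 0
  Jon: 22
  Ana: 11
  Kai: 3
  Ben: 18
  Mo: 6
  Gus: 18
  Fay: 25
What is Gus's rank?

Sorted (descending): 25, 22, 18, 18, 14, 11, 6, 3, 0
The 2 values of 18 occupy positions 3–4 → each gets rank 4.
Gus has value 18 → rank 4.

4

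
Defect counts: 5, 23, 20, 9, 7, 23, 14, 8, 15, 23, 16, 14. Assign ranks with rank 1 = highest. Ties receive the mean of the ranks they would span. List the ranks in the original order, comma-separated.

12, 2, 4, 9, 11, 2, 7.5, 10, 6, 2, 5, 7.5

Sorted (descending): 23, 23, 23, 20, 16, 15, 14, 14, 9, 8, 7, 5
The 3 values of 23 occupy positions 1–3 → average rank 2.
The 2 values of 14 occupy positions 7–8 → average rank (7+8)/2 = 7.5.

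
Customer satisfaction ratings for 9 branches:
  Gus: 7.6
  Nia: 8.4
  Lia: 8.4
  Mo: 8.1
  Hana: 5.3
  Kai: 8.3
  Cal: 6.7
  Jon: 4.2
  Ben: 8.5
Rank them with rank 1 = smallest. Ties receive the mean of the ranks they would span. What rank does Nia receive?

7.5

Sorted (ascending): 4.2, 5.3, 6.7, 7.6, 8.1, 8.3, 8.4, 8.4, 8.5
The 2 values of 8.4 occupy positions 7–8 → average rank (7+8)/2 = 7.5.
Nia has value 8.4 → rank 7.5.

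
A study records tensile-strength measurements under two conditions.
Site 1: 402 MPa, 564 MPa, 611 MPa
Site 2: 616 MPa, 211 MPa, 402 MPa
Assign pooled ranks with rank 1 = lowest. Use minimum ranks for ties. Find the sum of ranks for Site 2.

Sorted (ascending): 211, 402, 402, 564, 611, 616
The 2 values of 402 occupy positions 2–3 → each gets rank 2.
Site 2 values → pooled ranks: 616→6, 211→1, 402→2
Rank sum = 6 + 1 + 2 = 9

9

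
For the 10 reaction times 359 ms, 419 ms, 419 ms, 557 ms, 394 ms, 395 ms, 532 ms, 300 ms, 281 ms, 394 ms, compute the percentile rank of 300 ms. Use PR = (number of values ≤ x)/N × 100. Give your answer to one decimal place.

20.0

N = 10.
Strictly below 300: 1. Equal to 300: 1.
PR = 2/10 × 100 = 20.0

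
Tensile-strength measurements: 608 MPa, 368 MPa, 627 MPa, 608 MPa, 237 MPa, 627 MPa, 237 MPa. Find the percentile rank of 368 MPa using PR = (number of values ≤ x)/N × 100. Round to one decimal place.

N = 7.
Strictly below 368: 2. Equal to 368: 1.
PR = 3/7 × 100 = 42.9

42.9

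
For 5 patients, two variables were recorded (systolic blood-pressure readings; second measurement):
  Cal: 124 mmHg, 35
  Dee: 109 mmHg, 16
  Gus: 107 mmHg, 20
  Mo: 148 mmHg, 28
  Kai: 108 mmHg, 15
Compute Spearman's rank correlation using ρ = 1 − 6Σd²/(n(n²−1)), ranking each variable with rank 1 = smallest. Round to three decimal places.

Ranks of variable 1: 4, 3, 1, 5, 2
Ranks of variable 2: 5, 2, 3, 4, 1
d = r₁ − r₂: -1, 1, -2, 1, 1
d²: 1, 1, 4, 1, 1; Σd² = 8
ρ = 1 − 6·8/(5·24) = 1 − 48/120 = 0.600

0.600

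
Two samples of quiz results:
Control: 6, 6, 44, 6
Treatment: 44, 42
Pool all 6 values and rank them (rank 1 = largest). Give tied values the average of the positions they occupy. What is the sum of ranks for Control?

Sorted (descending): 44, 44, 42, 6, 6, 6
The 2 values of 44 occupy positions 1–2 → average rank (1+2)/2 = 1.5.
The 3 values of 6 occupy positions 4–6 → average rank 5.
Control values → pooled ranks: 6→5, 6→5, 44→1.5, 6→5
Rank sum = 5 + 5 + 1.5 + 5 = 16.5

16.5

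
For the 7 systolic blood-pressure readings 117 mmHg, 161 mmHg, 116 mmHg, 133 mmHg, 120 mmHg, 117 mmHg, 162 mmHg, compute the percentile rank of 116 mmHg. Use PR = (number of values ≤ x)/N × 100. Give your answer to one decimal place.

N = 7.
Strictly below 116: 0. Equal to 116: 1.
PR = 1/7 × 100 = 14.3

14.3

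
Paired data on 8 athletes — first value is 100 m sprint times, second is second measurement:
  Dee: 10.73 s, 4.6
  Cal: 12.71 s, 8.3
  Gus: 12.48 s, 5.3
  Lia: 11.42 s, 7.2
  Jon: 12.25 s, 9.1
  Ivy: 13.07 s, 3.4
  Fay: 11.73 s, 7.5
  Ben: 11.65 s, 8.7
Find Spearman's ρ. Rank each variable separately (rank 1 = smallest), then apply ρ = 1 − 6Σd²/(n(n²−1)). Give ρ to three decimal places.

Ranks of variable 1: 1, 7, 6, 2, 5, 8, 4, 3
Ranks of variable 2: 2, 6, 3, 4, 8, 1, 5, 7
d = r₁ − r₂: -1, 1, 3, -2, -3, 7, -1, -4
d²: 1, 1, 9, 4, 9, 49, 1, 16; Σd² = 90
ρ = 1 − 6·90/(8·63) = 1 − 540/504 = -0.071

-0.071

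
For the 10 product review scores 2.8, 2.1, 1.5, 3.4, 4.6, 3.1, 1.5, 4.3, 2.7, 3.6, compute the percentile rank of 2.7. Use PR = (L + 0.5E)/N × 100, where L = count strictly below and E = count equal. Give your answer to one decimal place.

N = 10.
Strictly below 2.7: 3. Equal to 2.7: 1.
PR = (3 + 0.5·1)/10 × 100 = 35.0

35.0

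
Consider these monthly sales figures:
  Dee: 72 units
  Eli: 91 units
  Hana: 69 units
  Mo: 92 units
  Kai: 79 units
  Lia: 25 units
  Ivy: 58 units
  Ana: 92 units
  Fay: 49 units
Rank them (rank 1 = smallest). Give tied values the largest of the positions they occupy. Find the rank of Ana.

9

Sorted (ascending): 25, 49, 58, 69, 72, 79, 91, 92, 92
The 2 values of 92 occupy positions 8–9 → each gets rank 9.
Ana has value 92 units → rank 9.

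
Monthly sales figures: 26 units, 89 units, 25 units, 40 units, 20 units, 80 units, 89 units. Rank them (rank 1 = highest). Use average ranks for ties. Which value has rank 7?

20

Sorted (descending): 89, 89, 80, 40, 26, 25, 20
The 2 values of 89 occupy positions 1–2 → average rank (1+2)/2 = 1.5.
Rank 7 → value 20.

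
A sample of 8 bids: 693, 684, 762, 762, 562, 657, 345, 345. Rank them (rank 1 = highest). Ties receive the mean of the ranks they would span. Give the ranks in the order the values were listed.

3, 4, 1.5, 1.5, 6, 5, 7.5, 7.5

Sorted (descending): 762, 762, 693, 684, 657, 562, 345, 345
The 2 values of 762 occupy positions 1–2 → average rank (1+2)/2 = 1.5.
The 2 values of 345 occupy positions 7–8 → average rank (7+8)/2 = 7.5.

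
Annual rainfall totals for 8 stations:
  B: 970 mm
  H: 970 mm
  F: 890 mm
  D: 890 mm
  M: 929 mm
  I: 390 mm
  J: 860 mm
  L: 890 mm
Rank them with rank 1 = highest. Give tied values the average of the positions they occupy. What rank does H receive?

1.5

Sorted (descending): 970, 970, 929, 890, 890, 890, 860, 390
The 2 values of 970 occupy positions 1–2 → average rank (1+2)/2 = 1.5.
The 3 values of 890 occupy positions 4–6 → average rank 5.
H has value 970 mm → rank 1.5.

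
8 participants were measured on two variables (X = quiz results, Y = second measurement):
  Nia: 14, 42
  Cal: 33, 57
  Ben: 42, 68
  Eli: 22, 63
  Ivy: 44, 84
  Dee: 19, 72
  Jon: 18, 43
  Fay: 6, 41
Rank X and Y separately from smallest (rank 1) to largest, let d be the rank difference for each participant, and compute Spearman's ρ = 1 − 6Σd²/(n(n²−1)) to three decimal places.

0.833

Ranks of variable 1: 2, 6, 7, 5, 8, 4, 3, 1
Ranks of variable 2: 2, 4, 6, 5, 8, 7, 3, 1
d = r₁ − r₂: 0, 2, 1, 0, 0, -3, 0, 0
d²: 0, 4, 1, 0, 0, 9, 0, 0; Σd² = 14
ρ = 1 − 6·14/(8·63) = 1 − 84/504 = 0.833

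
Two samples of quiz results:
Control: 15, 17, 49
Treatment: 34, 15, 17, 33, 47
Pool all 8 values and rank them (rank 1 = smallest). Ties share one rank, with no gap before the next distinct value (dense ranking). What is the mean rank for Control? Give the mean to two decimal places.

Sorted (ascending): 15, 15, 17, 17, 33, 34, 47, 49
The 2 values of 15 share dense rank 1.
The 2 values of 17 share dense rank 2.
Remaining distinct values take the next consecutive integers.
Control values → pooled ranks: 15→1, 17→2, 49→6
Mean rank = (1 + 2 + 6) / 3 = 3.00

3.00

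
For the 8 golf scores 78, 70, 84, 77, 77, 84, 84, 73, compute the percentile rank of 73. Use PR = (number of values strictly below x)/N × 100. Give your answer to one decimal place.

12.5

N = 8.
Strictly below 73: 1. Equal to 73: 1.
PR = 1/8 × 100 = 12.5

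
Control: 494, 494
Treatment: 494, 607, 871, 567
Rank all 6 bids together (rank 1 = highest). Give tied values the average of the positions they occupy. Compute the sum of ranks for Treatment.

11

Sorted (descending): 871, 607, 567, 494, 494, 494
The 3 values of 494 occupy positions 4–6 → average rank 5.
Treatment values → pooled ranks: 494→5, 607→2, 871→1, 567→3
Rank sum = 5 + 2 + 1 + 3 = 11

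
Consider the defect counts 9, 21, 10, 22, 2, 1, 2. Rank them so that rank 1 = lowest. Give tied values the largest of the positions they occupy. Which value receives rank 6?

Sorted (ascending): 1, 2, 2, 9, 10, 21, 22
The 2 values of 2 occupy positions 2–3 → each gets rank 3.
Rank 6 → value 21.

21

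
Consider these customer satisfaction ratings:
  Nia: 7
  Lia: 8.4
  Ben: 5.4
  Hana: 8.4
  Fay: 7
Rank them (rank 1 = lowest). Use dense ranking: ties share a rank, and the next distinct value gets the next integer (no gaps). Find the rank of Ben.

Sorted (ascending): 5.4, 7, 7, 8.4, 8.4
The 2 values of 7 share dense rank 2.
The 2 values of 8.4 share dense rank 3.
Remaining distinct values take the next consecutive integers.
Ben has value 5.4 → rank 1.

1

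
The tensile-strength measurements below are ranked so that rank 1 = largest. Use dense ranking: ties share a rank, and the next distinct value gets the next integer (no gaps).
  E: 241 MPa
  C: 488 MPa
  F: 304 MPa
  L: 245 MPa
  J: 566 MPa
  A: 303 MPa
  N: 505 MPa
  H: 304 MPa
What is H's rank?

Sorted (descending): 566, 505, 488, 304, 304, 303, 245, 241
The 2 values of 304 share dense rank 4.
Remaining distinct values take the next consecutive integers.
H has value 304 MPa → rank 4.

4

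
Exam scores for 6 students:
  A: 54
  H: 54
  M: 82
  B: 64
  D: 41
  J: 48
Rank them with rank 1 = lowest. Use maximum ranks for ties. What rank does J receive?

2

Sorted (ascending): 41, 48, 54, 54, 64, 82
The 2 values of 54 occupy positions 3–4 → each gets rank 4.
J has value 48 → rank 2.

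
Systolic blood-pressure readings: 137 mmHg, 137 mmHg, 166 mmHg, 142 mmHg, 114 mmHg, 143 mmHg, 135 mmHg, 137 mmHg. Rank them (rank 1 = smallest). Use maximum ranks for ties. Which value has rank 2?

135

Sorted (ascending): 114, 135, 137, 137, 137, 142, 143, 166
The 3 values of 137 occupy positions 3–5 → each gets rank 5.
Rank 2 → value 135.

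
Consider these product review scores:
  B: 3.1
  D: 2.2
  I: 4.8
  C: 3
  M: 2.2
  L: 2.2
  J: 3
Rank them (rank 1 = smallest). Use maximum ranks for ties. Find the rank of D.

3

Sorted (ascending): 2.2, 2.2, 2.2, 3, 3, 3.1, 4.8
The 3 values of 2.2 occupy positions 1–3 → each gets rank 3.
The 2 values of 3 occupy positions 4–5 → each gets rank 5.
D has value 2.2 → rank 3.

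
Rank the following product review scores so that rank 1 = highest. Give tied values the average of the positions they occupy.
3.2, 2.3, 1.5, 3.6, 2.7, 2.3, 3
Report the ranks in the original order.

Sorted (descending): 3.6, 3.2, 3, 2.7, 2.3, 2.3, 1.5
The 2 values of 2.3 occupy positions 5–6 → average rank (5+6)/2 = 5.5.

2, 5.5, 7, 1, 4, 5.5, 3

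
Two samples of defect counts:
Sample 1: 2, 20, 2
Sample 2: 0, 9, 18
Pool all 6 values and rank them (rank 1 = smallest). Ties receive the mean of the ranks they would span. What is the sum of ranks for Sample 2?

10

Sorted (ascending): 0, 2, 2, 9, 18, 20
The 2 values of 2 occupy positions 2–3 → average rank (2+3)/2 = 2.5.
Sample 2 values → pooled ranks: 0→1, 9→4, 18→5
Rank sum = 1 + 4 + 5 = 10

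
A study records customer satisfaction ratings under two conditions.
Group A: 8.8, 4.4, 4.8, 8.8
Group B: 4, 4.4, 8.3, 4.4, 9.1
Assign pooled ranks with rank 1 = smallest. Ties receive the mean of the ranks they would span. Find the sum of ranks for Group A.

23

Sorted (ascending): 4, 4.4, 4.4, 4.4, 4.8, 8.3, 8.8, 8.8, 9.1
The 3 values of 4.4 occupy positions 2–4 → average rank 3.
The 2 values of 8.8 occupy positions 7–8 → average rank (7+8)/2 = 7.5.
Group A values → pooled ranks: 8.8→7.5, 4.4→3, 4.8→5, 8.8→7.5
Rank sum = 7.5 + 3 + 5 + 7.5 = 23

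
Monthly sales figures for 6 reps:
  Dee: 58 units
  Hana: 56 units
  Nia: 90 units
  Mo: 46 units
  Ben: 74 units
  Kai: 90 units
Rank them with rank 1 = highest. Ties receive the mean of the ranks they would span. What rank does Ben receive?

Sorted (descending): 90, 90, 74, 58, 56, 46
The 2 values of 90 occupy positions 1–2 → average rank (1+2)/2 = 1.5.
Ben has value 74 units → rank 3.

3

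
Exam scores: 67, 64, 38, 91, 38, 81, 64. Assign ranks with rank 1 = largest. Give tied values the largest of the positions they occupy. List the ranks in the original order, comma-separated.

3, 5, 7, 1, 7, 2, 5

Sorted (descending): 91, 81, 67, 64, 64, 38, 38
The 2 values of 64 occupy positions 4–5 → each gets rank 5.
The 2 values of 38 occupy positions 6–7 → each gets rank 7.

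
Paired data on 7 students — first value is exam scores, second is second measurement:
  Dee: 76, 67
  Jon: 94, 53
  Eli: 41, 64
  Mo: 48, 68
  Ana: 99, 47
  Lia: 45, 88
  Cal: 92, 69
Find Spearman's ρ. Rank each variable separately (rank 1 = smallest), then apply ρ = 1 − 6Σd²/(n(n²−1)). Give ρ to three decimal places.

Ranks of variable 1: 4, 6, 1, 3, 7, 2, 5
Ranks of variable 2: 4, 2, 3, 5, 1, 7, 6
d = r₁ − r₂: 0, 4, -2, -2, 6, -5, -1
d²: 0, 16, 4, 4, 36, 25, 1; Σd² = 86
ρ = 1 − 6·86/(7·48) = 1 − 516/336 = -0.536

-0.536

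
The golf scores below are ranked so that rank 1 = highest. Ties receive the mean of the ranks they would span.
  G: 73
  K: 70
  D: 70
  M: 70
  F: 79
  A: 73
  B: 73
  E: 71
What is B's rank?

3

Sorted (descending): 79, 73, 73, 73, 71, 70, 70, 70
The 3 values of 73 occupy positions 2–4 → average rank 3.
The 3 values of 70 occupy positions 6–8 → average rank 7.
B has value 73 → rank 3.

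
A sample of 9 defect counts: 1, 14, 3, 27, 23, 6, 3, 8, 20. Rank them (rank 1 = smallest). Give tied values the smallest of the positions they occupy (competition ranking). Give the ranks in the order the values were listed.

Sorted (ascending): 1, 3, 3, 6, 8, 14, 20, 23, 27
The 2 values of 3 occupy positions 2–3 → each gets rank 2.

1, 6, 2, 9, 8, 4, 2, 5, 7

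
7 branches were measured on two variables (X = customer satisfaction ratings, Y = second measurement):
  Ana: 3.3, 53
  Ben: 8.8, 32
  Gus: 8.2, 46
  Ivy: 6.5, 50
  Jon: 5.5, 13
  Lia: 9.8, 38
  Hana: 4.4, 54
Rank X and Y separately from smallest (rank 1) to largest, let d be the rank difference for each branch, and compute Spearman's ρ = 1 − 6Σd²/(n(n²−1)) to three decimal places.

-0.571

Ranks of variable 1: 1, 6, 5, 4, 3, 7, 2
Ranks of variable 2: 6, 2, 4, 5, 1, 3, 7
d = r₁ − r₂: -5, 4, 1, -1, 2, 4, -5
d²: 25, 16, 1, 1, 4, 16, 25; Σd² = 88
ρ = 1 − 6·88/(7·48) = 1 − 528/336 = -0.571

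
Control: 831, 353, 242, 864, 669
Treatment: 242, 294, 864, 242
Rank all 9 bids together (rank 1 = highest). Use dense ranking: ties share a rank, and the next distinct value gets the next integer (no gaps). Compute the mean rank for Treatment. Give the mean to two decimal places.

Sorted (descending): 864, 864, 831, 669, 353, 294, 242, 242, 242
The 2 values of 864 share dense rank 1.
The 3 values of 242 share dense rank 6.
Remaining distinct values take the next consecutive integers.
Treatment values → pooled ranks: 242→6, 294→5, 864→1, 242→6
Mean rank = (6 + 5 + 1 + 6) / 4 = 4.50

4.50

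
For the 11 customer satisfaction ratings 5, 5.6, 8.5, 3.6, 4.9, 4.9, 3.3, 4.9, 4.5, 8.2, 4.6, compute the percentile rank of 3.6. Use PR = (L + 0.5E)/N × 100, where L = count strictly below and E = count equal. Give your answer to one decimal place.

N = 11.
Strictly below 3.6: 1. Equal to 3.6: 1.
PR = (1 + 0.5·1)/11 × 100 = 13.6

13.6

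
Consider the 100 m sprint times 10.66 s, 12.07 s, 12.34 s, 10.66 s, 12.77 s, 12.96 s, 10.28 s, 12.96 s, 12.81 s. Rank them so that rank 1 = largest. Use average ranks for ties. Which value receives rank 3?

Sorted (descending): 12.96, 12.96, 12.81, 12.77, 12.34, 12.07, 10.66, 10.66, 10.28
The 2 values of 12.96 occupy positions 1–2 → average rank (1+2)/2 = 1.5.
The 2 values of 10.66 occupy positions 7–8 → average rank (7+8)/2 = 7.5.
Rank 3 → value 12.81.

12.81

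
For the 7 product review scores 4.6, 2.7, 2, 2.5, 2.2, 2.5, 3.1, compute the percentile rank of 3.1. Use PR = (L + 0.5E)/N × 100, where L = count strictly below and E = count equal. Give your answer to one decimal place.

N = 7.
Strictly below 3.1: 5. Equal to 3.1: 1.
PR = (5 + 0.5·1)/7 × 100 = 78.6

78.6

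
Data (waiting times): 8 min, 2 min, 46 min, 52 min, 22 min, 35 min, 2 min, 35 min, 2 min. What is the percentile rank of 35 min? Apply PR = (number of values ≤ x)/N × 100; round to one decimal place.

77.8

N = 9.
Strictly below 35: 5. Equal to 35: 2.
PR = 7/9 × 100 = 77.8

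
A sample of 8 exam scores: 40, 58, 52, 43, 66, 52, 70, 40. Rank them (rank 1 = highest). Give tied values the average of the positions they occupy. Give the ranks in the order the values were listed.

7.5, 3, 4.5, 6, 2, 4.5, 1, 7.5

Sorted (descending): 70, 66, 58, 52, 52, 43, 40, 40
The 2 values of 52 occupy positions 4–5 → average rank (4+5)/2 = 4.5.
The 2 values of 40 occupy positions 7–8 → average rank (7+8)/2 = 7.5.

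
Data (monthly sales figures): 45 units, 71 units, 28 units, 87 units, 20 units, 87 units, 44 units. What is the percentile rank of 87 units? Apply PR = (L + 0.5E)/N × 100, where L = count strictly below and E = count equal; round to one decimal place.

85.7

N = 7.
Strictly below 87: 5. Equal to 87: 2.
PR = (5 + 0.5·2)/7 × 100 = 85.7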